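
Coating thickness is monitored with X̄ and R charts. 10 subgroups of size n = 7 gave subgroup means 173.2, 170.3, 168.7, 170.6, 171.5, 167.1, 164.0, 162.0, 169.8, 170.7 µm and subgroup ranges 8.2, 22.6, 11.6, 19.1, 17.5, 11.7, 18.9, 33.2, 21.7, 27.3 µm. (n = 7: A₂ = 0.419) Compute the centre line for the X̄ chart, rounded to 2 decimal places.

168.79

X̄̄ = (173.2 + 170.3 + 168.7 + 170.6 + 171.5 + 167.1 + 164.0 + 162.0 + 169.8 + 170.7) / 10 = 1687.9000 / 10 = 168.7900
CL = X̄̄ = 168.7900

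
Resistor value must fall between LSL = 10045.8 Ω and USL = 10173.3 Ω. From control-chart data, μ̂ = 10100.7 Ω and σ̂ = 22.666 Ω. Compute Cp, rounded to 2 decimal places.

0.94

Cp = (USL − LSL) / (6σ̂) = (10173.3 − 10045.8) / (6 × 22.666) = 127.5000 / 135.9960 = 0.9375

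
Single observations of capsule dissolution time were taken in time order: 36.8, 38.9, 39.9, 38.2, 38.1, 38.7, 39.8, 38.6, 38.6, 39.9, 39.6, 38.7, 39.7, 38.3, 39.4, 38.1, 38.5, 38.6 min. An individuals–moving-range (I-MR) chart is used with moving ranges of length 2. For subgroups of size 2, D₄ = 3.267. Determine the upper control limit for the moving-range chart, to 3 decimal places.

Moving ranges: 2.1, 1.0, 1.7, 0.1, 0.6, 1.1, 1.2, 0.0, 1.3, 0.3, 0.9, 1.0, 1.4, 1.1, 1.3, 0.4, 0.1; M̄R̄ = 15.6000 / 17 = 0.9176
UCL_MR = D₄·M̄R̄ = 3.267 × 0.9176 = 2.9980

2.998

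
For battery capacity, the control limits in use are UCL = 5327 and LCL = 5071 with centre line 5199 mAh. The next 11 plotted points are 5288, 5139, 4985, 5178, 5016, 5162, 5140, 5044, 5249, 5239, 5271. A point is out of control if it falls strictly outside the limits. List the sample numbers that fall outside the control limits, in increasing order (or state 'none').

3, 5, 8

Compare each point to [5071, 5327]: sample 3 = 4985 < LCL; sample 5 = 5016 < LCL; sample 8 = 5044 < LCL.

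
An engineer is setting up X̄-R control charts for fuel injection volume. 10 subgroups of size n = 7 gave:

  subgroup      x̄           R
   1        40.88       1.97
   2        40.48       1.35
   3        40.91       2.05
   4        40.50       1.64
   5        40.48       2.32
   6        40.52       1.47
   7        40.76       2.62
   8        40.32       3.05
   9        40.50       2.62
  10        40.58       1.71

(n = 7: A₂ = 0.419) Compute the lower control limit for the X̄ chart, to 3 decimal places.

39.721

X̄̄ = (40.88 + 40.48 + 40.91 + 40.50 + 40.48 + 40.52 + 40.76 + 40.32 + 40.50 + 40.58) / 10 = 405.9300 / 10 = 40.5930
R̄ = (1.97 + 1.35 + 2.05 + 1.64 + 2.32 + 1.47 + 2.62 + 3.05 + 2.62 + 1.71) / 10 = 20.8000 / 10 = 2.0800
LCL = X̄̄ − A₂·R̄ = 40.5930 − 0.419 × 2.0800 = 39.7215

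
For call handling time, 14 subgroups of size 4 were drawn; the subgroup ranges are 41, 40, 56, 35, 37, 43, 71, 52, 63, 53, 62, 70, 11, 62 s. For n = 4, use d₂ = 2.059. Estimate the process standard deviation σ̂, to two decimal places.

24.14

R̄ = (41 + 40 + 56 + 35 + 37 + 43 + 71 + 52 + 63 + 53 + 62 + 70 + 11 + 62) / 14 = 49.7143
σ̂ = R̄ / d₂ = 49.7143 / 2.059 = 24.1449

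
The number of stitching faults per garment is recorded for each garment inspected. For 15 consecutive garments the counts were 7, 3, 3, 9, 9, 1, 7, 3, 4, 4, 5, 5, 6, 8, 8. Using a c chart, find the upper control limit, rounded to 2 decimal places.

12.48

c̄ = (7 + 3 + 3 + 9 + 9 + 1 + 7 + 3 + 4 + 4 + 5 + 5 + 6 + 8 + 8) / 15 = 82 / 15 = 5.4667
UCL = c̄ + 3√c̄ = 5.4667 + 3 × √5.4667 = 5.4667 + 3 × 2.3381 = 12.4809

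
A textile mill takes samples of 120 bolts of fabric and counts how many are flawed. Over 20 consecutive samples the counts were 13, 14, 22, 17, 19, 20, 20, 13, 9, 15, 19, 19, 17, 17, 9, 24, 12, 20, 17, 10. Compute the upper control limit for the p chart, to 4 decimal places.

0.2297

p̄ = Σdᵢ / (k·n) = 326 / (20 × 120) = 0.13583
UCL = p̄ + 3·√(p̄(1−p̄)/n) = 0.13583 + 3 × √(0.13583×0.86417/120) = 0.13583 + 3 × 0.03128 = 0.22966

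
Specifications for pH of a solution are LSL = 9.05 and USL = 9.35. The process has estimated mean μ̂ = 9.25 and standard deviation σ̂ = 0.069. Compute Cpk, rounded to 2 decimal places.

0.48

Cpu = (USL − μ̂) / (3σ̂) = (9.35 − 9.25) / (3 × 0.069) = 0.4831; Cpl = (μ̂ − LSL) / (3σ̂) = (9.25 − 9.05) / (3 × 0.069) = 0.9662; Cpk = min(Cpu, Cpl) = 0.4831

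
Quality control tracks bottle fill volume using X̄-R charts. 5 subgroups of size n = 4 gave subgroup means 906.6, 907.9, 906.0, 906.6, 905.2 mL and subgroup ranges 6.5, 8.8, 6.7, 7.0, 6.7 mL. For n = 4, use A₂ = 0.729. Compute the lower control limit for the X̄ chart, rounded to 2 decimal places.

901.25

X̄̄ = (906.6 + 907.9 + 906.0 + 906.6 + 905.2) / 5 = 4532.3000 / 5 = 906.4600
R̄ = (6.5 + 8.8 + 6.7 + 7.0 + 6.7) / 5 = 35.7000 / 5 = 7.1400
LCL = X̄̄ − A₂·R̄ = 906.4600 − 0.729 × 7.1400 = 901.2549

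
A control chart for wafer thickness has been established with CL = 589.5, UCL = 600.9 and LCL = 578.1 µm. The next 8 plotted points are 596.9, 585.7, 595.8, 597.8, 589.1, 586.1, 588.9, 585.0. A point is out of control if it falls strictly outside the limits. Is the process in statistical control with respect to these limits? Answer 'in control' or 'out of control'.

in control

All 8 points lie within [578.1, 600.9].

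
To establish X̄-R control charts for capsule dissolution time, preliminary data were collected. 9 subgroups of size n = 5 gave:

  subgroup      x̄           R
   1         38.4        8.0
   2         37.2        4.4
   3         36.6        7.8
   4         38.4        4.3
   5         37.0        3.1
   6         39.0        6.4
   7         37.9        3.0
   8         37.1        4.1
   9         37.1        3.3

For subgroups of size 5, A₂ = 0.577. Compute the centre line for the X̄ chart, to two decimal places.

37.63

X̄̄ = (38.4 + 37.2 + 36.6 + 38.4 + 37.0 + 39.0 + 37.9 + 37.1 + 37.1) / 9 = 338.7000 / 9 = 37.6333
CL = X̄̄ = 37.6333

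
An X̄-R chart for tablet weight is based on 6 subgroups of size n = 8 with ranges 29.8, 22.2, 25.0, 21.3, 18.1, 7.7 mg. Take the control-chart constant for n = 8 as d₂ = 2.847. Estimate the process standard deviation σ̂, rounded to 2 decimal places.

R̄ = (29.8 + 22.2 + 25.0 + 21.3 + 18.1 + 7.7) / 6 = 20.6833
σ̂ = R̄ / d₂ = 20.6833 / 2.847 = 7.2650

7.26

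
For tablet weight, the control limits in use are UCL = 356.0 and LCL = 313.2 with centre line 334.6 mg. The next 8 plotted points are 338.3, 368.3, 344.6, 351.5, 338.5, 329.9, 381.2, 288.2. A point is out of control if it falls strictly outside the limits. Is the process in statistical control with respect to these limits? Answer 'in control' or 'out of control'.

Compare each point to [313.2, 356.0]: sample 2 = 368.3 > UCL; sample 7 = 381.2 > UCL; sample 8 = 288.2 < LCL.

out of control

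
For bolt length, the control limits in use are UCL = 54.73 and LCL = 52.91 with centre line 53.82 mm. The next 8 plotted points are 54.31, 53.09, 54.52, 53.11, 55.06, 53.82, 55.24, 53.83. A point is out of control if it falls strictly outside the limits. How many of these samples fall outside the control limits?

Compare each point to [52.91, 54.73]: sample 5 = 55.06 > UCL; sample 7 = 55.24 > UCL.

2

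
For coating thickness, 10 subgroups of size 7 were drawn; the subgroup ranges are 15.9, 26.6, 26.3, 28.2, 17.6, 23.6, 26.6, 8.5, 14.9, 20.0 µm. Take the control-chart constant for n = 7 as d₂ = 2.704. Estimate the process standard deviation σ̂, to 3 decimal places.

7.700

R̄ = (15.9 + 26.6 + 26.3 + 28.2 + 17.6 + 23.6 + 26.6 + 8.5 + 14.9 + 20.0) / 10 = 20.8200
σ̂ = R̄ / d₂ = 20.8200 / 2.704 = 7.6997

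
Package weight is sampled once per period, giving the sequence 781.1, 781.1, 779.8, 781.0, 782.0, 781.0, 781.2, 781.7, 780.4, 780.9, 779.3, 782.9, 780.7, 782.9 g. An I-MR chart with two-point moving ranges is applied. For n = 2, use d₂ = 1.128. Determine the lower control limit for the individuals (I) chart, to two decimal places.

X̄ = (781.1 + 781.1 + 779.8 + 781.0 + 782.0 + 781.0 + 781.2 + 781.7 + 780.4 + 780.9 + 779.3 + 782.9 + 780.7 + 782.9) / 14 = 781.1429
Moving ranges: 0.0, 1.3, 1.2, 1.0, 1.0, 0.2, 0.5, 1.3, 0.5, 1.6, 3.6, 2.2, 2.2; M̄R̄ = 16.6000 / 13 = 1.2769
LCL = X̄ − 3·M̄R̄/d₂ = 781.1429 − 3 × 1.2769 / 1.128 = 777.7468

777.75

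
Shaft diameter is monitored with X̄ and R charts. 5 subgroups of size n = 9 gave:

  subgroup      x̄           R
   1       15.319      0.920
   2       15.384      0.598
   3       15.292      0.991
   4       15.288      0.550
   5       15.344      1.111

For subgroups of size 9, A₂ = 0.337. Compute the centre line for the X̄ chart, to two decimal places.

15.33

X̄̄ = (15.319 + 15.384 + 15.292 + 15.288 + 15.344) / 5 = 76.6270 / 5 = 15.3254
CL = X̄̄ = 15.3254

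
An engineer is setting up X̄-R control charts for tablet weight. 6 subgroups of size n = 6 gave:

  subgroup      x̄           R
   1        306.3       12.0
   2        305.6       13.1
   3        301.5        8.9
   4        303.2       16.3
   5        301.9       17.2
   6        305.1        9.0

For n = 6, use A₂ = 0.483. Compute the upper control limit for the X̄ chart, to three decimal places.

X̄̄ = (306.3 + 305.6 + 301.5 + 303.2 + 301.9 + 305.1) / 6 = 1823.6000 / 6 = 303.9333
R̄ = (12.0 + 13.1 + 8.9 + 16.3 + 17.2 + 9.0) / 6 = 76.5000 / 6 = 12.7500
UCL = X̄̄ + A₂·R̄ = 303.9333 + 0.483 × 12.7500 = 310.0916

310.092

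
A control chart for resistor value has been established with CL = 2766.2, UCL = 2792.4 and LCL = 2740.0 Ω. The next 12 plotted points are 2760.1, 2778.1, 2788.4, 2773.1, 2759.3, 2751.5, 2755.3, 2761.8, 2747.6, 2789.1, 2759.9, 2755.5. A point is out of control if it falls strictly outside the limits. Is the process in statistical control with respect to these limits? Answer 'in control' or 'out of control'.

in control

All 12 points lie within [2740.0, 2792.4].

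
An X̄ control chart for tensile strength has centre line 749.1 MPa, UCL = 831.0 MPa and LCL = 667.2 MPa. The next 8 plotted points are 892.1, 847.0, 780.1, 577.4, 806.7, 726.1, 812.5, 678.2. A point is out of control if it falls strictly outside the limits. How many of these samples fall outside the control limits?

3

Compare each point to [667.2, 831.0]: sample 1 = 892.1 > UCL; sample 2 = 847.0 > UCL; sample 4 = 577.4 < LCL.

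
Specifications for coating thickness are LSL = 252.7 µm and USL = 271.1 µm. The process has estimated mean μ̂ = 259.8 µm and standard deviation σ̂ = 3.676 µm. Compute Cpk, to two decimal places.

0.64

Cpu = (USL − μ̂) / (3σ̂) = (271.1 − 259.8) / (3 × 3.676) = 1.0247; Cpl = (μ̂ − LSL) / (3σ̂) = (259.8 − 252.7) / (3 × 3.676) = 0.6438; Cpk = min(Cpu, Cpl) = 0.6438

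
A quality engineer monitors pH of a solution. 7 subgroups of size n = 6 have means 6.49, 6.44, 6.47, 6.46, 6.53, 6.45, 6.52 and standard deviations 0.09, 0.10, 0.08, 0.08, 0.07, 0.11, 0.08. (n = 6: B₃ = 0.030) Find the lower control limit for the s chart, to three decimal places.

s̄ = (0.09 + 0.10 + 0.08 + 0.08 + 0.07 + 0.11 + 0.08) / 7 = 0.0871
LCL_s = B₃·s̄ = 0.030 × 0.0871 = 0.0026

0.003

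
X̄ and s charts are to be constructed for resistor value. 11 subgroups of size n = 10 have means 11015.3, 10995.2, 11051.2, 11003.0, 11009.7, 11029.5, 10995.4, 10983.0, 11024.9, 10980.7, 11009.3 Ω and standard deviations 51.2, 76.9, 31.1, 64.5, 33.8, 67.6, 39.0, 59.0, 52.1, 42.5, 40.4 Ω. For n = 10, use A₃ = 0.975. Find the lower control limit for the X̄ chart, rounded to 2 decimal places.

X̄̄ = (11015.3 + 10995.2 + 11051.2 + 11003.0 + 11009.7 + 11029.5 + 10995.4 + 10983.0 + 11024.9 + 10980.7 + 11009.3) / 11 = 11008.8364
s̄ = (51.2 + 76.9 + 31.1 + 64.5 + 33.8 + 67.6 + 39.0 + 59.0 + 52.1 + 42.5 + 40.4) / 11 = 50.7364
LCL = X̄̄ − A₃·s̄ = 11008.8364 − 0.975 × 50.7364 = 10959.3684

10959.37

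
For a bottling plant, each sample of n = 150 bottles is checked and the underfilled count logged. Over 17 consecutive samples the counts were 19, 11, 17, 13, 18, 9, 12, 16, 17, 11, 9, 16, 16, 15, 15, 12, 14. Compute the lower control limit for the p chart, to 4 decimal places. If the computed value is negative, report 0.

p̄ = Σdᵢ / (k·n) = 240 / (17 × 150) = 0.09412
LCL = p̄ − 3·√(p̄(1−p̄)/n) = 0.09412 − 3 × 0.02384 = 0.02259

0.0226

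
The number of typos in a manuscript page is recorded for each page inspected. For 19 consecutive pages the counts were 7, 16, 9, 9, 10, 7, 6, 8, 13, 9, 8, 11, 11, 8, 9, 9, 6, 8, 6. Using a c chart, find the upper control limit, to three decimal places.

c̄ = (7 + 16 + 9 + 9 + 10 + 7 + 6 + 8 + 13 + 9 + 8 + 11 + 11 + 8 + 9 + 9 + 6 + 8 + 6) / 19 = 170 / 19 = 8.9474
UCL = c̄ + 3√c̄ = 8.9474 + 3 × √8.9474 = 8.9474 + 3 × 2.9912 = 17.9210

17.921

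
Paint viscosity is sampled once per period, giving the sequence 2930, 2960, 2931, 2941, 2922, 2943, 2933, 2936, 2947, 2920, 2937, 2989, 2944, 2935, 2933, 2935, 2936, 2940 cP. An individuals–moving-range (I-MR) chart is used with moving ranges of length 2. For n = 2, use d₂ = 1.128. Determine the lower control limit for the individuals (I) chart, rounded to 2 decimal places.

2893.87

X̄ = (2930 + 2960 + 2931 + 2941 + 2922 + 2943 + 2933 + 2936 + 2947 + 2920 + 2937 + 2989 + 2944 + 2935 + 2933 + 2935 + 2936 + 2940) / 18 = 2939.5556
Moving ranges: 30, 29, 10, 19, 21, 10, 3, 11, 27, 17, 52, 45, 9, 2, 2, 1, 4; M̄R̄ = 292.0000 / 17 = 17.1765
LCL = X̄ − 3·M̄R̄/d₂ = 2939.5556 − 3 × 17.1765 / 1.128 = 2893.8735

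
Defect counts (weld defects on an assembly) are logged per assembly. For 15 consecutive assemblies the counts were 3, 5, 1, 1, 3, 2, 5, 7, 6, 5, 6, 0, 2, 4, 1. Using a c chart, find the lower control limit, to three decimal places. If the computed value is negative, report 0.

0.000

c̄ = (3 + 5 + 1 + 1 + 3 + 2 + 5 + 7 + 6 + 5 + 6 + 0 + 2 + 4 + 1) / 15 = 51 / 15 = 3.4000
LCL = c̄ − 3√c̄ = 3.4000 − 3 × 1.8439 = -2.1317 → 0 (cannot be negative)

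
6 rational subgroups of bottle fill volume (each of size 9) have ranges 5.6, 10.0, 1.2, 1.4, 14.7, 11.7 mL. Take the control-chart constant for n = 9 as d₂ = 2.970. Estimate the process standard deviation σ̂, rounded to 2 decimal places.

2.50

R̄ = (5.6 + 10.0 + 1.2 + 1.4 + 14.7 + 11.7) / 6 = 7.4333
σ̂ = R̄ / d₂ = 7.4333 / 2.970 = 2.5028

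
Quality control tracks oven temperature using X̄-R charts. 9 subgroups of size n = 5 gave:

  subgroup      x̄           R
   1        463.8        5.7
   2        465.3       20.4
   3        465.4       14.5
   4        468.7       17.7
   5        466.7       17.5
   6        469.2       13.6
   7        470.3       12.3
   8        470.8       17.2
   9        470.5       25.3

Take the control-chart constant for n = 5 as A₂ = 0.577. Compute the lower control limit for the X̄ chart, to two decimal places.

458.61

X̄̄ = (463.8 + 465.3 + 465.4 + 468.7 + 466.7 + 469.2 + 470.3 + 470.8 + 470.5) / 9 = 4210.7000 / 9 = 467.8556
R̄ = (5.7 + 20.4 + 14.5 + 17.7 + 17.5 + 13.6 + 12.3 + 17.2 + 25.3) / 9 = 144.2000 / 9 = 16.0222
LCL = X̄̄ − A₂·R̄ = 467.8556 − 0.577 × 16.0222 = 458.6107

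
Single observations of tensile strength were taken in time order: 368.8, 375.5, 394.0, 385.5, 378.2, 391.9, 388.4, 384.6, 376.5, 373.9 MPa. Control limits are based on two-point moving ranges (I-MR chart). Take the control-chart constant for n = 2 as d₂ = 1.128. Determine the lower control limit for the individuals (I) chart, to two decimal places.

X̄ = (368.8 + 375.5 + 394.0 + 385.5 + 378.2 + 391.9 + 388.4 + 384.6 + 376.5 + 373.9) / 10 = 381.7300
Moving ranges: 6.7, 18.5, 8.5, 7.3, 13.7, 3.5, 3.8, 8.1, 2.6; M̄R̄ = 72.7000 / 9 = 8.0778
LCL = X̄ − 3·M̄R̄/d₂ = 381.7300 − 3 × 8.0778 / 1.128 = 360.2465

360.25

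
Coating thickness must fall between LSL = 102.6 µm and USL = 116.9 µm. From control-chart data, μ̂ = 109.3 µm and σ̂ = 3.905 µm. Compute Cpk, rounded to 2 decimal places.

0.57

Cpu = (USL − μ̂) / (3σ̂) = (116.9 − 109.3) / (3 × 3.905) = 0.6487; Cpl = (μ̂ − LSL) / (3σ̂) = (109.3 − 102.6) / (3 × 3.905) = 0.5719; Cpk = min(Cpu, Cpl) = 0.5719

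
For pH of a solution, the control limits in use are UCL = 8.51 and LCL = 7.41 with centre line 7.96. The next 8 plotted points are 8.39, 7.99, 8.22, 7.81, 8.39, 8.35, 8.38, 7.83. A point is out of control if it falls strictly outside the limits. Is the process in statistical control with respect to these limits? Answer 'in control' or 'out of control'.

in control

All 8 points lie within [7.41, 8.51].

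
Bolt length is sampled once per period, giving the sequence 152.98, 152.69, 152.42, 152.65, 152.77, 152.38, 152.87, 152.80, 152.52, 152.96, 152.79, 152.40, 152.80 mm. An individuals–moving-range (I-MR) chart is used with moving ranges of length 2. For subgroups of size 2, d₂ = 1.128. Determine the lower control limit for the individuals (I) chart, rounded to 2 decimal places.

151.91

X̄ = (152.98 + 152.69 + 152.42 + 152.65 + 152.77 + 152.38 + 152.87 + 152.80 + 152.52 + 152.96 + 152.79 + 152.40 + 152.80) / 13 = 152.6946
Moving ranges: 0.29, 0.27, 0.23, 0.12, 0.39, 0.49, 0.07, 0.28, 0.44, 0.17, 0.39, 0.40; M̄R̄ = 3.5400 / 12 = 0.2950
LCL = X̄ − 3·M̄R̄/d₂ = 152.6946 − 3 × 0.2950 / 1.128 = 151.9100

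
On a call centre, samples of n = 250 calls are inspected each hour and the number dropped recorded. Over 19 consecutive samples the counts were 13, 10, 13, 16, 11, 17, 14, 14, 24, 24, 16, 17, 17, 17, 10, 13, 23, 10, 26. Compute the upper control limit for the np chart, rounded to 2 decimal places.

27.68

p̄ = Σdᵢ / (k·n) = 305 / (19 × 250) = 0.06421
UCL = np̄ + 3·√(np̄(1−p̄)) = 16.0526 + 3 × √(16.0526×0.93579) = 16.0526 + 3 × 3.8758 = 27.6801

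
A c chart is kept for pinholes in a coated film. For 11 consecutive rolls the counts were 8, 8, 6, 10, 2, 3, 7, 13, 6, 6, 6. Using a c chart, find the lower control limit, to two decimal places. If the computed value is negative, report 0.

0.00

c̄ = (8 + 8 + 6 + 10 + 2 + 3 + 7 + 13 + 6 + 6 + 6) / 11 = 75 / 11 = 6.8182
LCL = c̄ − 3√c̄ = 6.8182 − 3 × 2.6112 = -1.0153 → 0 (cannot be negative)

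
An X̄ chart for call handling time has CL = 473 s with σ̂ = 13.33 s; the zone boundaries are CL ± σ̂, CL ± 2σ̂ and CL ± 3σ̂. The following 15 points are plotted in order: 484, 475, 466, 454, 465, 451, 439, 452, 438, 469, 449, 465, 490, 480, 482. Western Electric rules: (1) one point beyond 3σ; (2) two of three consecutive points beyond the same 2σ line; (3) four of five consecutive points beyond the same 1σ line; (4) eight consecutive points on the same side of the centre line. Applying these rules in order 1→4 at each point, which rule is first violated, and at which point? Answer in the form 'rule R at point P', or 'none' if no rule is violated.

rule 3 at point 8

Zone of each point (C = within 1σ̂, B = 1σ̂–2σ̂, A = 2σ̂–3σ̂, * = beyond 3σ̂; sign = side of CL): 1:+C, 2:+C, 3:-C, 4:-B, 5:-C, 6:-B, 7:-A, 8:-B, 9:-A, 10:-C, 11:-B, 12:-C, 13:+B, 14:+C, 15:+C
Rule 3 (four of five consecutive points beyond the same 1σ limit) is satisfied at point 8.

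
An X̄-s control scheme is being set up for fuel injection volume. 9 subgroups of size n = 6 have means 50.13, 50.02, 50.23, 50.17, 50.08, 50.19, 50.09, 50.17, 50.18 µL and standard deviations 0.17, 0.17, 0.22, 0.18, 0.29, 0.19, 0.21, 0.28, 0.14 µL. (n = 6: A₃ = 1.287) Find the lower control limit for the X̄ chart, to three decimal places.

49.875

X̄̄ = (50.13 + 50.02 + 50.23 + 50.17 + 50.08 + 50.19 + 50.09 + 50.17 + 50.18) / 9 = 50.1400
s̄ = (0.17 + 0.17 + 0.22 + 0.18 + 0.29 + 0.19 + 0.21 + 0.28 + 0.14) / 9 = 0.2056
LCL = X̄̄ − A₃·s̄ = 50.1400 − 1.287 × 0.2056 = 49.8755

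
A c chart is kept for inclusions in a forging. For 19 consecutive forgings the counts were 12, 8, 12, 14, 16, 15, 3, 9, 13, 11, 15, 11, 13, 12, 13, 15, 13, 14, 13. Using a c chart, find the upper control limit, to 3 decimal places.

c̄ = (12 + 8 + 12 + 14 + 16 + 15 + 3 + 9 + 13 + 11 + 15 + 11 + 13 + 12 + 13 + 15 + 13 + 14 + 13) / 19 = 232 / 19 = 12.2105
UCL = c̄ + 3√c̄ = 12.2105 + 3 × √12.2105 = 12.2105 + 3 × 3.4944 = 22.6936

22.694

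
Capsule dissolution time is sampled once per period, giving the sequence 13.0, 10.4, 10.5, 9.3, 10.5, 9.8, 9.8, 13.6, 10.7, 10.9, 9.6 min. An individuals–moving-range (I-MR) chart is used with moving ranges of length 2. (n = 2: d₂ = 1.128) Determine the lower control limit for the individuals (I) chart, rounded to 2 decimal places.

7.01

X̄ = (13.0 + 10.4 + 10.5 + 9.3 + 10.5 + 9.8 + 9.8 + 13.6 + 10.7 + 10.9 + 9.6) / 11 = 10.7364
Moving ranges: 2.6, 0.1, 1.2, 1.2, 0.7, 0.0, 3.8, 2.9, 0.2, 1.3; M̄R̄ = 14.0000 / 10 = 1.4000
LCL = X̄ − 3·M̄R̄/d₂ = 10.7364 − 3 × 1.4000 / 1.128 = 7.0130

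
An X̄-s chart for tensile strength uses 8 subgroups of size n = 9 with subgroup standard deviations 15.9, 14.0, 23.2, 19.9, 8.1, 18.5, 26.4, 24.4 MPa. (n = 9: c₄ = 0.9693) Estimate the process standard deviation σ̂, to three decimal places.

s̄ = (15.9 + 14.0 + 23.2 + 19.9 + 8.1 + 18.5 + 26.4 + 24.4) / 8 = 18.8000
σ̂ = s̄ / c₄ = 18.8000 / 0.9693 = 19.3954

19.395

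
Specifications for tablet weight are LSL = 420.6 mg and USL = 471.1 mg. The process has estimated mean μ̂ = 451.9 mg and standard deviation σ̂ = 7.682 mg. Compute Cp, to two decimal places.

1.10

Cp = (USL − LSL) / (6σ̂) = (471.1 − 420.6) / (6 × 7.682) = 50.5000 / 46.0920 = 1.0956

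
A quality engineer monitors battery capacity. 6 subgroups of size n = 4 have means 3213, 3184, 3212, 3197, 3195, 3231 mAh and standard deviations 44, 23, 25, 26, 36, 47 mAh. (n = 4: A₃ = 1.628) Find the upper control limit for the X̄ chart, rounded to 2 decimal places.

3259.87

X̄̄ = (3213 + 3184 + 3212 + 3197 + 3195 + 3231) / 6 = 3205.3333
s̄ = (44 + 23 + 25 + 26 + 36 + 47) / 6 = 33.5000
UCL = X̄̄ + A₃·s̄ = 3205.3333 + 1.628 × 33.5000 = 3259.8713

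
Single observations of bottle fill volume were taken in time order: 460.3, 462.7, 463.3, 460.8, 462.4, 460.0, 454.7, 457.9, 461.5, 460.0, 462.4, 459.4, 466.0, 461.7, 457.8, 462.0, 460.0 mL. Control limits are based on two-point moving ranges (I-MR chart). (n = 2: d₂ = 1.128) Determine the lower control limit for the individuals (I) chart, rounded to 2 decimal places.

X̄ = (460.3 + 462.7 + 463.3 + 460.8 + 462.4 + 460.0 + 454.7 + 457.9 + 461.5 + 460.0 + 462.4 + 459.4 + 466.0 + 461.7 + 457.8 + 462.0 + 460.0) / 17 = 460.7588
Moving ranges: 2.4, 0.6, 2.5, 1.6, 2.4, 5.3, 3.2, 3.6, 1.5, 2.4, 3.0, 6.6, 4.3, 3.9, 4.2, 2.0; M̄R̄ = 49.5000 / 16 = 3.0938
LCL = X̄ − 3·M̄R̄/d₂ = 460.7588 − 3 × 3.0938 / 1.128 = 452.5308

452.53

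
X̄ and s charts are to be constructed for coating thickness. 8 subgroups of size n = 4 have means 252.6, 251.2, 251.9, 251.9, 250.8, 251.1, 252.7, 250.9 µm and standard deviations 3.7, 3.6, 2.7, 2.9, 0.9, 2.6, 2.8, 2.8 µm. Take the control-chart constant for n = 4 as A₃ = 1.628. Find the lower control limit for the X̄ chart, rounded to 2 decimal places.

X̄̄ = (252.6 + 251.2 + 251.9 + 251.9 + 250.8 + 251.1 + 252.7 + 250.9) / 8 = 251.6375
s̄ = (3.7 + 3.6 + 2.7 + 2.9 + 0.9 + 2.6 + 2.8 + 2.8) / 8 = 2.7500
LCL = X̄̄ − A₃·s̄ = 251.6375 − 1.628 × 2.7500 = 247.1605

247.16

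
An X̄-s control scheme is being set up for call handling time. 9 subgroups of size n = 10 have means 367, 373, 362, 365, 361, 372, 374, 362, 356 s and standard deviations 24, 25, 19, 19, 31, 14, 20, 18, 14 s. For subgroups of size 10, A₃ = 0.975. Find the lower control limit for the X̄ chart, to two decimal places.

X̄̄ = (367 + 373 + 362 + 365 + 361 + 372 + 374 + 362 + 356) / 9 = 365.7778
s̄ = (24 + 25 + 19 + 19 + 31 + 14 + 20 + 18 + 14) / 9 = 20.4444
LCL = X̄̄ − A₃·s̄ = 365.7778 − 0.975 × 20.4444 = 345.8444

345.84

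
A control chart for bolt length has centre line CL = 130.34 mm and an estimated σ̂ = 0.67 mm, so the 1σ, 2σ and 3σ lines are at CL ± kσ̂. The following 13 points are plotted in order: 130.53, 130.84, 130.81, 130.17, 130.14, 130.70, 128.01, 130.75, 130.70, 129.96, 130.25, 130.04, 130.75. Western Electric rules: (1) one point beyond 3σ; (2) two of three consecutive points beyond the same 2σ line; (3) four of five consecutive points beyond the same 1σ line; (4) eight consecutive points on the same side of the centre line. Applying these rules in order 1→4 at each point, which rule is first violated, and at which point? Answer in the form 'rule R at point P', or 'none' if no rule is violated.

Zone of each point (C = within 1σ̂, B = 1σ̂–2σ̂, A = 2σ̂–3σ̂, * = beyond 3σ̂; sign = side of CL): 1:+C, 2:+C, 3:+C, 4:-C, 5:-C, 6:+C, 7:-*, 8:+C, 9:+C, 10:-C, 11:-C, 12:-C, 13:+C
Rule 1 (one point beyond the 3σ limits) is satisfied at point 7.

rule 1 at point 7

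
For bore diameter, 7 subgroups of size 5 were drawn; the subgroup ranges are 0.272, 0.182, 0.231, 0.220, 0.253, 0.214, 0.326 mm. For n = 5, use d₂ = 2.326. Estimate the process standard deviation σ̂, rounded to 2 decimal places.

0.10

R̄ = (0.272 + 0.182 + 0.231 + 0.220 + 0.253 + 0.214 + 0.326) / 7 = 0.2426
σ̂ = R̄ / d₂ = 0.2426 / 2.326 = 0.1043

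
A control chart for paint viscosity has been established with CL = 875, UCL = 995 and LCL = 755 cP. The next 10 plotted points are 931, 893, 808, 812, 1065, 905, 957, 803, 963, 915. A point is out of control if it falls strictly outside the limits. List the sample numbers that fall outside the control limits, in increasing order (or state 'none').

Compare each point to [755, 995]: sample 5 = 1065 > UCL.

5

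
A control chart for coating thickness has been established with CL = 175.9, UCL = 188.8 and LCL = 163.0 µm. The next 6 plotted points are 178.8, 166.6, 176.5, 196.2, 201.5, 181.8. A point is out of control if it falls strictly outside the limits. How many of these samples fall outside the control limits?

2

Compare each point to [163.0, 188.8]: sample 4 = 196.2 > UCL; sample 5 = 201.5 > UCL.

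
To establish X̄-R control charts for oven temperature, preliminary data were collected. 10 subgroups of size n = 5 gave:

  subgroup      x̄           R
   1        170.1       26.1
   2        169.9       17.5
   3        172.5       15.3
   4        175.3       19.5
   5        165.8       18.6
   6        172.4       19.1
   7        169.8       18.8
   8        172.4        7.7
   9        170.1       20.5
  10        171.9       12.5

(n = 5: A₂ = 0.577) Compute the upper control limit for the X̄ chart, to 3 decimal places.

181.152

X̄̄ = (170.1 + 169.9 + 172.5 + 175.3 + 165.8 + 172.4 + 169.8 + 172.4 + 170.1 + 171.9) / 10 = 1710.2000 / 10 = 171.0200
R̄ = (26.1 + 17.5 + 15.3 + 19.5 + 18.6 + 19.1 + 18.8 + 7.7 + 20.5 + 12.5) / 10 = 175.6000 / 10 = 17.5600
UCL = X̄̄ + A₂·R̄ = 171.0200 + 0.577 × 17.5600 = 181.1521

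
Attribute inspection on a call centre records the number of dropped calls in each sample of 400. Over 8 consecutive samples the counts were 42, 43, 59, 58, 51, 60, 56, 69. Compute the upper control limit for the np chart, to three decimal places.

p̄ = Σdᵢ / (k·n) = 438 / (8 × 400) = 0.13687
UCL = np̄ + 3·√(np̄(1−p̄)) = 54.7500 + 3 × √(54.7500×0.86313) = 54.7500 + 3 × 6.8743 = 75.3729

75.373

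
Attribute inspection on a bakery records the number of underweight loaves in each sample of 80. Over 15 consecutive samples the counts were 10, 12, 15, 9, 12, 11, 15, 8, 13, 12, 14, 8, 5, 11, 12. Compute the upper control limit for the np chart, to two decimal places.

20.42

p̄ = Σdᵢ / (k·n) = 167 / (15 × 80) = 0.13917
UCL = np̄ + 3·√(np̄(1−p̄)) = 11.1333 + 3 × √(11.1333×0.86083) = 11.1333 + 3 × 3.0958 = 20.4207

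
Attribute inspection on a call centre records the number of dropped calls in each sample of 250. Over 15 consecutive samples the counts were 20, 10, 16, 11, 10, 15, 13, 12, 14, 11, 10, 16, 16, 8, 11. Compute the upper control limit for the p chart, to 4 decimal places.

p̄ = Σdᵢ / (k·n) = 193 / (15 × 250) = 0.05147
UCL = p̄ + 3·√(p̄(1−p̄)/n) = 0.05147 + 3 × √(0.05147×0.94853/250) = 0.05147 + 3 × 0.01397 = 0.09339

0.0934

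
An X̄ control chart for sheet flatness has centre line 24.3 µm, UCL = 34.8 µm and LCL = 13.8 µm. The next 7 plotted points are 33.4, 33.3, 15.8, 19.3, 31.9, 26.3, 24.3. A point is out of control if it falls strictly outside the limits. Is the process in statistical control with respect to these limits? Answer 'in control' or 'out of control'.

in control

All 7 points lie within [13.8, 34.8].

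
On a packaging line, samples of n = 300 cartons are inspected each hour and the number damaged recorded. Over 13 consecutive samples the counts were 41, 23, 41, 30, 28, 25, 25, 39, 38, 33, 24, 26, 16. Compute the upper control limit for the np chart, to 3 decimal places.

45.494

p̄ = Σdᵢ / (k·n) = 389 / (13 × 300) = 0.09974
UCL = np̄ + 3·√(np̄(1−p̄)) = 29.9231 + 3 × √(29.9231×0.90026) = 29.9231 + 3 × 5.1902 = 45.4938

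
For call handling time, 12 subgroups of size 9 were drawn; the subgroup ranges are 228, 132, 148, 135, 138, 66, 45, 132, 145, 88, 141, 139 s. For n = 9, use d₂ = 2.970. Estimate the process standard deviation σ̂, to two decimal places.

43.13

R̄ = (228 + 132 + 148 + 135 + 138 + 66 + 45 + 132 + 145 + 88 + 141 + 139) / 12 = 128.0833
σ̂ = R̄ / d₂ = 128.0833 / 2.970 = 43.1257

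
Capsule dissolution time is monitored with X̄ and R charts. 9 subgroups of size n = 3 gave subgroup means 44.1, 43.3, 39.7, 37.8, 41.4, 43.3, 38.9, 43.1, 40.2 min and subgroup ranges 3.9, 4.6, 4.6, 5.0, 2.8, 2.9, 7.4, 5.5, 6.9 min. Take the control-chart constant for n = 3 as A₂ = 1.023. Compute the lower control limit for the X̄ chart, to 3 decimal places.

36.355

X̄̄ = (44.1 + 43.3 + 39.7 + 37.8 + 41.4 + 43.3 + 38.9 + 43.1 + 40.2) / 9 = 371.8000 / 9 = 41.3111
R̄ = (3.9 + 4.6 + 4.6 + 5.0 + 2.8 + 2.9 + 7.4 + 5.5 + 6.9) / 9 = 43.6000 / 9 = 4.8444
LCL = X̄̄ − A₂·R̄ = 41.3111 − 1.023 × 4.8444 = 36.3552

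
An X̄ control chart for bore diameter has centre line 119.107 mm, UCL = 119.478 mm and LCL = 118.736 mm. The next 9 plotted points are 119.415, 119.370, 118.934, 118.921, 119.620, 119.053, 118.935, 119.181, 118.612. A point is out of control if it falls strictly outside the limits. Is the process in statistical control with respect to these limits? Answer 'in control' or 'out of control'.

Compare each point to [118.736, 119.478]: sample 5 = 119.620 > UCL; sample 9 = 118.612 < LCL.

out of control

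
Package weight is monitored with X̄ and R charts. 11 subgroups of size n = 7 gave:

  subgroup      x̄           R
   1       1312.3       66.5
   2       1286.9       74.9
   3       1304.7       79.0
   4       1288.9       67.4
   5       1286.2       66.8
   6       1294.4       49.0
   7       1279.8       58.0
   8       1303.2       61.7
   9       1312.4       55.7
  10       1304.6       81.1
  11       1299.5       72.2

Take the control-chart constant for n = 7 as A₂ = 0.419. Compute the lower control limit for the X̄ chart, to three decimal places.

1269.642

X̄̄ = (1312.3 + 1286.9 + 1304.7 + 1288.9 + 1286.2 + 1294.4 + 1279.8 + 1303.2 + 1312.4 + 1304.6 + 1299.5) / 11 = 14272.9000 / 11 = 1297.5364
R̄ = (66.5 + 74.9 + 79.0 + 67.4 + 66.8 + 49.0 + 58.0 + 61.7 + 55.7 + 81.1 + 72.2) / 11 = 732.3000 / 11 = 66.5727
LCL = X̄̄ − A₂·R̄ = 1297.5364 − 0.419 × 66.5727 = 1269.6424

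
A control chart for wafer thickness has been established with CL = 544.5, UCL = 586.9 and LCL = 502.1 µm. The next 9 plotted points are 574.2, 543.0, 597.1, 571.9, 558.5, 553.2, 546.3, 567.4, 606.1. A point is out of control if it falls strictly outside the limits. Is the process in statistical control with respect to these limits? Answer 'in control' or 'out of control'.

Compare each point to [502.1, 586.9]: sample 3 = 597.1 > UCL; sample 9 = 606.1 > UCL.

out of control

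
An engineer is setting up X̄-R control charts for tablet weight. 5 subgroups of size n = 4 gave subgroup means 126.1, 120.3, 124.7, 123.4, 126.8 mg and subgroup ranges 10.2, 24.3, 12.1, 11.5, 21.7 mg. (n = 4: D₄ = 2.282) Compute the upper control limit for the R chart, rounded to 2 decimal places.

36.42

R̄ = (10.2 + 24.3 + 12.1 + 11.5 + 21.7) / 5 = 79.8000 / 5 = 15.9600
UCL_R = D₄·R̄ = 2.282 × 15.9600 = 36.4207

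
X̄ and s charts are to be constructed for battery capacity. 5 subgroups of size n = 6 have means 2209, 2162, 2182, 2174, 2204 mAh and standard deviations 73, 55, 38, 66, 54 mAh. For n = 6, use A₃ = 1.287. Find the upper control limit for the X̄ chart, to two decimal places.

X̄̄ = (2209 + 2162 + 2182 + 2174 + 2204) / 5 = 2186.2000
s̄ = (73 + 55 + 38 + 66 + 54) / 5 = 57.2000
UCL = X̄̄ + A₃·s̄ = 2186.2000 + 1.287 × 57.2000 = 2259.8164

2259.82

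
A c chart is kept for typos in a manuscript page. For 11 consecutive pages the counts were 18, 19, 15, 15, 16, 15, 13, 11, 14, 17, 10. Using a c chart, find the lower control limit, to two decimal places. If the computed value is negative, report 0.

3.27

c̄ = (18 + 19 + 15 + 15 + 16 + 15 + 13 + 11 + 14 + 17 + 10) / 11 = 163 / 11 = 14.8182
LCL = c̄ − 3√c̄ = 14.8182 − 3 × 3.8494 = 3.2699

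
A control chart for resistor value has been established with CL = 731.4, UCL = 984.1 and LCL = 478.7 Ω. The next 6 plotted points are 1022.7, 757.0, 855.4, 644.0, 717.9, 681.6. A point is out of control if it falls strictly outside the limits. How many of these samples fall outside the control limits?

Compare each point to [478.7, 984.1]: sample 1 = 1022.7 > UCL.

1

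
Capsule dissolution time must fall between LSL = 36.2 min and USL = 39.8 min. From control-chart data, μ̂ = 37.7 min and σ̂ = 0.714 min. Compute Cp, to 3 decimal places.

Cp = (USL − LSL) / (6σ̂) = (39.8 − 36.2) / (6 × 0.714) = 3.6000 / 4.2840 = 0.8403

0.840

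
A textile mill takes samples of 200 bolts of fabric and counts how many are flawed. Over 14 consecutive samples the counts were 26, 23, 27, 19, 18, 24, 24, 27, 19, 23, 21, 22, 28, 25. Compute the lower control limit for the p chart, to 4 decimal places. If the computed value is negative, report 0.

p̄ = Σdᵢ / (k·n) = 326 / (14 × 200) = 0.11643
LCL = p̄ − 3·√(p̄(1−p̄)/n) = 0.11643 − 3 × 0.02268 = 0.04839

0.0484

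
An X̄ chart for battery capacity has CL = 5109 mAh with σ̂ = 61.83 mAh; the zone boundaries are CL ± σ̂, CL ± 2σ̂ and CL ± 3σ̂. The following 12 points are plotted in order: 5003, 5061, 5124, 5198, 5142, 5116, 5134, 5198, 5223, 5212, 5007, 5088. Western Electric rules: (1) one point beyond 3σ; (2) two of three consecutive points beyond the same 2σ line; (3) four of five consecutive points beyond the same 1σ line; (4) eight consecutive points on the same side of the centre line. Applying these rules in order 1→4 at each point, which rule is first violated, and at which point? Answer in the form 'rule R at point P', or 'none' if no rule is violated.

Zone of each point (C = within 1σ̂, B = 1σ̂–2σ̂, A = 2σ̂–3σ̂, * = beyond 3σ̂; sign = side of CL): 1:-B, 2:-C, 3:+C, 4:+B, 5:+C, 6:+C, 7:+C, 8:+B, 9:+B, 10:+B, 11:-B, 12:-C
Rule 4 (eight consecutive points on the same side of the centre line) is satisfied at point 10.

rule 4 at point 10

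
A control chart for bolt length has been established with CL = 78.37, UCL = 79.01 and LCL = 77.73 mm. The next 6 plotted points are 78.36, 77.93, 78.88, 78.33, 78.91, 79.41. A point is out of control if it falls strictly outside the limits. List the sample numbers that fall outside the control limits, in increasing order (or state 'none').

Compare each point to [77.73, 79.01]: sample 6 = 79.41 > UCL.

6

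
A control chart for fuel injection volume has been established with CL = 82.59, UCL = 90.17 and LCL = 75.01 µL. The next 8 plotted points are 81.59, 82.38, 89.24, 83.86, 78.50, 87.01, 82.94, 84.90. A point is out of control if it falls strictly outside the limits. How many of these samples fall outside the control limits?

All 8 points lie within [75.01, 90.17].

0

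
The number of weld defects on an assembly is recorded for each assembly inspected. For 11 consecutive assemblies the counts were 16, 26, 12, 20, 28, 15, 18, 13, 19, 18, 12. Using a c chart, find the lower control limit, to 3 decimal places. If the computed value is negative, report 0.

c̄ = (16 + 26 + 12 + 20 + 28 + 15 + 18 + 13 + 19 + 18 + 12) / 11 = 197 / 11 = 17.9091
LCL = c̄ − 3√c̄ = 17.9091 − 3 × 4.2319 = 5.2134

5.213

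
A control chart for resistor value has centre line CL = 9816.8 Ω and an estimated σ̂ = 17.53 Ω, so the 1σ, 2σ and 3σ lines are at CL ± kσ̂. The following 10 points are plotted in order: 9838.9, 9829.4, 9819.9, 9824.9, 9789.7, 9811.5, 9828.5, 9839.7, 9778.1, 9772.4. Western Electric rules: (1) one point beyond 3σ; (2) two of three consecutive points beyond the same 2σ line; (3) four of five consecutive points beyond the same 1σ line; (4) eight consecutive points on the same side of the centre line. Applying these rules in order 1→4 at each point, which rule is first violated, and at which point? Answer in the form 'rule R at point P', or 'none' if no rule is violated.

Zone of each point (C = within 1σ̂, B = 1σ̂–2σ̂, A = 2σ̂–3σ̂, * = beyond 3σ̂; sign = side of CL): 1:+B, 2:+C, 3:+C, 4:+C, 5:-B, 6:-C, 7:+C, 8:+B, 9:-A, 10:-A
Rule 2 (two of three consecutive points beyond the same 2σ limit) is satisfied at point 10.

rule 2 at point 10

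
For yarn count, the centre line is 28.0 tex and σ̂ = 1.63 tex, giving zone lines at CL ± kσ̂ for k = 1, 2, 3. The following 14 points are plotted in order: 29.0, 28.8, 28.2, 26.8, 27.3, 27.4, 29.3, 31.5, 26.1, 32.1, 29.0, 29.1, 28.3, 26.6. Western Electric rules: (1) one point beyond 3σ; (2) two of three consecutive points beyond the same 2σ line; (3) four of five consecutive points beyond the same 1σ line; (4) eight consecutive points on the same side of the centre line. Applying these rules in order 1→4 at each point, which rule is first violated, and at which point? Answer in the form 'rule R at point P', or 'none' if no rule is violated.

Zone of each point (C = within 1σ̂, B = 1σ̂–2σ̂, A = 2σ̂–3σ̂, * = beyond 3σ̂; sign = side of CL): 1:+C, 2:+C, 3:+C, 4:-C, 5:-C, 6:-C, 7:+C, 8:+A, 9:-B, 10:+A, 11:+C, 12:+C, 13:+C, 14:-C
Rule 2 (two of three consecutive points beyond the same 2σ limit) is satisfied at point 10.

rule 2 at point 10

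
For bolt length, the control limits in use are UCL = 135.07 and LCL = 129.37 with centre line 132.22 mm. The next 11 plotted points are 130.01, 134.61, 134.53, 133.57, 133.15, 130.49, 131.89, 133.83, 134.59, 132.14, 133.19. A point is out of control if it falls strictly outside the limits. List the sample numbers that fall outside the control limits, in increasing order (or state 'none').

All 11 points lie within [129.37, 135.07].

none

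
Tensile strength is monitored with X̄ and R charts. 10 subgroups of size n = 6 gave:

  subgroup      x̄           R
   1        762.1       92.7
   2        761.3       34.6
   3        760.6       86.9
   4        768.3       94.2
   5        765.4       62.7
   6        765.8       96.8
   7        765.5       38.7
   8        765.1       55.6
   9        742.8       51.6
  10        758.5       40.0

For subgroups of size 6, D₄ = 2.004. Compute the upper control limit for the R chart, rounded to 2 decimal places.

131.02

R̄ = (92.7 + 34.6 + 86.9 + 94.2 + 62.7 + 96.8 + 38.7 + 55.6 + 51.6 + 40.0) / 10 = 653.8000 / 10 = 65.3800
UCL_R = D₄·R̄ = 2.004 × 65.3800 = 131.0215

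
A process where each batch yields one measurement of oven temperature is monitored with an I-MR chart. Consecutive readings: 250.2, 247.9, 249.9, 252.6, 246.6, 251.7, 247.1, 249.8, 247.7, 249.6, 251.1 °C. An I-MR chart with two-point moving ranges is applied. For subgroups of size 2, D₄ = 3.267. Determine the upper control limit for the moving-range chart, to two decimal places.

10.10

Moving ranges: 2.3, 2.0, 2.7, 6.0, 5.1, 4.6, 2.7, 2.1, 1.9, 1.5; M̄R̄ = 30.9000 / 10 = 3.0900
UCL_MR = D₄·M̄R̄ = 3.267 × 3.0900 = 10.0950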